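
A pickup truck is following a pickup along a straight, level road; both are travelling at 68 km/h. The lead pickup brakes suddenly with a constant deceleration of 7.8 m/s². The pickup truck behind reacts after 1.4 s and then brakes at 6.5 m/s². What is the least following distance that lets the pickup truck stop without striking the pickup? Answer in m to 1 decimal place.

68 km/h ÷ 3.6 = 18.8889 m/s.
Leader travels v²/(2a_L) = 356.791 / 15.600 = 22.871 m before stopping.
Follower covers v·t_r = 18.8889 × 1.4 = 26.444 m while reacting, then v²/(2a_F) = 356.791 / 13.000 = 27.445 m while braking, for a total of 26.444 + 27.445 = 53.889 m.
Since a_F ≤ a_L and the follower starts braking later, the follower is never slower than the leader, so the closest approach is when both have stopped.
Minimum gap = 53.889 − 22.871 = 31.018 m.

Minimum gap ≈ 31.0 m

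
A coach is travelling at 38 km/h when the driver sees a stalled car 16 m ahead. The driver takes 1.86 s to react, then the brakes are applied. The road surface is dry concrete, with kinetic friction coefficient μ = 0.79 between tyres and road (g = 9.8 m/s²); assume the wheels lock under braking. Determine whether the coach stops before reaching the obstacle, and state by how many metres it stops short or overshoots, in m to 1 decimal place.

No — it overshoots by 10.8 m

38 km/h ÷ 3.6 = 10.5556 m/s.
a = μg = 0.79 × 9.8 = 7.742 m/s².
Reaction distance = 10.5556 × 1.86 = 19.633 m.
Braking distance = v²/(2a) = 111.421 / 15.484 = 7.196 m.
Total stopping distance = 19.633 + 7.196 = 26.829 m, vs 16 m available — it cannot stop in time and overshoots by 26.829 − 16 = 10.829 m.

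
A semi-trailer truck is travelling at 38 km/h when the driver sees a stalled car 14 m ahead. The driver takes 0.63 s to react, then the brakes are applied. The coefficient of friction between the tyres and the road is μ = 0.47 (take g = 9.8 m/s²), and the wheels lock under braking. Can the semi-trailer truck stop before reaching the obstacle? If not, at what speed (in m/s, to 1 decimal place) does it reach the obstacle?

38 km/h ÷ 3.6 = 10.5556 m/s.
a = μg = 0.47 × 9.8 = 4.606 m/s².
Reaction distance = 10.5556 × 0.63 = 6.650 m.
Braking distance needed to stop: v²/(2a) = 111.421 / 9.212 = 12.095 m, so total needed = 6.650 + 12.095 = 18.745 m > 14 m — it cannot stop.
Distance remaining when braking begins: 14 − 6.650 = 7.350 m.
v² = v₀² − 2a·d = 111.421 − 2 × 4.606 × 7.350 = 43.713 m²/s².
v = √43.713 = 6.612 m/s.

No — it strikes the obstacle at 6.6 m/s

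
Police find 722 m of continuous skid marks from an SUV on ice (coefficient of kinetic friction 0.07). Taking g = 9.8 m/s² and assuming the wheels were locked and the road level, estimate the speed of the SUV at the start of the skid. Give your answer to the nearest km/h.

Deceleration a = μg = 0.07 × 9.8 = 0.686 m/s².
v = √(2a·d) = √(2 × 0.686 × 722) = √990.584 = 31.4735 m/s.
= 31.4735 × 3.6 = 113.305 km/h.

Initial speed ≈ 113 km/h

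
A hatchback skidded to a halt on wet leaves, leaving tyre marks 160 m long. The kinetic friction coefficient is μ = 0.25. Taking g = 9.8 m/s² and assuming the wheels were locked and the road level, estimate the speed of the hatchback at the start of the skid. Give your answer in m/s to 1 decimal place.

Deceleration a = μg = 0.25 × 9.8 = 2.450 m/s².
v = √(2a·d) = √(2 × 2.450 × 160) = √784.000 = 28.0000 m/s.

Initial speed ≈ 28.0 m/s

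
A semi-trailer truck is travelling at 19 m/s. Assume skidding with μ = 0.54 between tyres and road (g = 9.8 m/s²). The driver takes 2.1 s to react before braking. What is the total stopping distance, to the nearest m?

Total stopping distance ≈ 74 m

a = μg = 0.54 × 9.8 = 5.292 m/s².
Reaction distance = v·t_r = 19.0000 × 2.1 = 39.900 m.
Braking distance = v²/(2a) = 19.0000² / (2 × 5.292) = 361.000 / 10.584 = 34.108 m.
Total = 39.900 + 34.108 = 74.008 m.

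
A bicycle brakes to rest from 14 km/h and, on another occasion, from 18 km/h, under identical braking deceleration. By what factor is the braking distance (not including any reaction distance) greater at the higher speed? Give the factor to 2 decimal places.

Factor ≈ 1.65

Braking distance d = v²/(2a), so with a fixed, d ∝ v².
Factor = (18/14)² = 1.2857² = 1.6530.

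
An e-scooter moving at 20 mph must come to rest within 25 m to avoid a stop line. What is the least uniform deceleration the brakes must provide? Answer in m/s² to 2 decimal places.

Required deceleration ≈ 1.60 m/s²

20 mph × 0.44704 = 8.9408 m/s.
v² = 2a·d ⇒ a = v²/(2d) = 8.9408² / (2 × 25.000) = 79.938 / 50.000 = 1.5988 m/s².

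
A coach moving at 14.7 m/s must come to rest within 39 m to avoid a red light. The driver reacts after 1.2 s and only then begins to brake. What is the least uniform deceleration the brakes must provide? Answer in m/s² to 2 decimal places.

Distance covered during reaction = 14.7000 × 1.2 = 17.640 m.
Distance available for braking: 39 − 17.640 = 21.360 m.
v² = 2a·d ⇒ a = v²/(2d) = 14.7000² / (2 × 21.360) = 216.090 / 42.720 = 5.0583 m/s².

Required deceleration ≈ 5.06 m/s²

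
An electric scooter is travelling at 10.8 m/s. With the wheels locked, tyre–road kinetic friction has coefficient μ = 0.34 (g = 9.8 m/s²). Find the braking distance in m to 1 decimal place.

a = μg = 0.34 × 9.8 = 3.332 m/s².
Braking distance = v²/(2a) = 10.8000² / (2 × 3.332) = 116.640 / 6.664 = 17.503 m.

Braking distance ≈ 17.5 m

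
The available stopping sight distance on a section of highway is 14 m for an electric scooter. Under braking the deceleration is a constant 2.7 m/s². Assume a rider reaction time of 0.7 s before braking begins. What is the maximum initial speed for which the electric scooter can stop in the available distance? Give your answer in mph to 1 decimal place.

Stopping distance: v·t_r + v²/(2a) = 14 with t_r = 0.7 s and a = 2.700 m/s².
So v² + 3.780 v − 75.60 = 0.
Positive root: v = −a·t_r + √((a·t_r)² + 2a·d) = −1.890 + √(3.572 + 75.60) = 7.0079 m/s.
7.0079 m/s ÷ 0.44704 = 15.676 mph.

Maximum speed ≈ 15.7 mph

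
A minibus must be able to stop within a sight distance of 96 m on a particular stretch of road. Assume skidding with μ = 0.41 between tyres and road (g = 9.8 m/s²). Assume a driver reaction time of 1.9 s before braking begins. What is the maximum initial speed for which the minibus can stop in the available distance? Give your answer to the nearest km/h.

Maximum speed ≈ 76 km/h

a = μg = 0.41 × 9.8 = 4.018 m/s².
Stopping distance: v·t_r + v²/(2a) = 96 with t_r = 1.9 s and a = 4.018 m/s².
So v² + 15.268 v − 771.46 = 0.
Positive root: v = −a·t_r + √((a·t_r)² + 2a·d) = −7.634 + √(58.278 + 771.46) = 21.1712 m/s.
21.1712 m/s × 3.6 = 76.216 km/h.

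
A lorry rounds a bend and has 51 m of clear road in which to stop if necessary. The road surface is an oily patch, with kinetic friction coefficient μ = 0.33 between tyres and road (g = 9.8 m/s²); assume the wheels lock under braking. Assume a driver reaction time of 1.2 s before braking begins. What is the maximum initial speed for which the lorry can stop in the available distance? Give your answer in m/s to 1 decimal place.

Maximum speed ≈ 14.7 m/s

a = μg = 0.33 × 9.8 = 3.234 m/s².
Stopping distance: v·t_r + v²/(2a) = 51 with t_r = 1.2 s and a = 3.234 m/s².
So v² + 7.762 v − 329.87 = 0.
Positive root: v = −a·t_r + √((a·t_r)² + 2a·d) = −3.881 + √(15.062 + 329.87) = 14.6913 m/s.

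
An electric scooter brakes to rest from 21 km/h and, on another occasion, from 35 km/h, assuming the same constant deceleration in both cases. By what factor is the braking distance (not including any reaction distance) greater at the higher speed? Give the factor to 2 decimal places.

Braking distance d = v²/(2a), so with a fixed, d ∝ v².
Factor = (35/21)² = 1.6667² = 2.7779.

Factor ≈ 2.78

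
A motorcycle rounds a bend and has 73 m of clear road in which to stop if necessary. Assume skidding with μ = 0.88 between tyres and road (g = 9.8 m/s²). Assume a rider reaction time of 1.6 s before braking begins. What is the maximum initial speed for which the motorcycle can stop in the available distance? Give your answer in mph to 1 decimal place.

a = μg = 0.88 × 9.8 = 8.624 m/s².
Stopping distance: v·t_r + v²/(2a) = 73 with t_r = 1.6 s and a = 8.624 m/s².
So v² + 27.597 v − 1259.10 = 0.
Positive root: v = −a·t_r + √((a·t_r)² + 2a·d) = −13.798 + √(190.385 + 1259.10) = 24.2741 m/s.
24.2741 m/s ÷ 0.44704 = 54.300 mph.

Maximum speed ≈ 54.3 mph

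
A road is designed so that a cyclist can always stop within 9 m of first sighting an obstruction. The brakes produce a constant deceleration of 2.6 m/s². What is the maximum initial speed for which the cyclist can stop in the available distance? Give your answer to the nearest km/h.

v²/(2a) = d ⇒ v = √(2 × 2.600 × 9) = √46.80 = 6.8411 m/s.
6.8411 m/s × 3.6 = 24.628 km/h.

Maximum speed ≈ 25 km/h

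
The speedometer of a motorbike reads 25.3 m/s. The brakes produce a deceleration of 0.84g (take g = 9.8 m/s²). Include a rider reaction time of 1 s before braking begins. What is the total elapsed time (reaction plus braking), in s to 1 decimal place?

Total time ≈ 4.1 s

a = 0.84 × 9.8 = 8.232 m/s².
Braking time = v/a = 25.3000 / 8.232 = 3.073 s.
Total = 1 + 3.073 = 4.073 s.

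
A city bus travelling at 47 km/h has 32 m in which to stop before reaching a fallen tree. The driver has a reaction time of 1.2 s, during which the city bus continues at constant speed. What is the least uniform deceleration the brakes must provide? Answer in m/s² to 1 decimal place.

47 km/h ÷ 3.6 = 13.0556 m/s.
Distance covered during reaction = 13.0556 × 1.2 = 15.667 m.
Distance available for braking: 32 − 15.667 = 16.333 m.
v² = 2a·d ⇒ a = v²/(2d) = 13.0556² / (2 × 16.333) = 170.449 / 32.666 = 5.2179 m/s².

Required deceleration ≈ 5.2 m/s²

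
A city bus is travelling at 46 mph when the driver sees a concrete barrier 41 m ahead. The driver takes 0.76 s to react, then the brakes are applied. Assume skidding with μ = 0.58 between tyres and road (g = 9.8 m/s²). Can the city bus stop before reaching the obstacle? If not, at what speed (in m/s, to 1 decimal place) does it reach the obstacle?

46 mph × 0.44704 = 20.5638 m/s.
a = μg = 0.58 × 9.8 = 5.684 m/s².
Reaction distance = 20.5638 × 0.76 = 15.628 m.
Braking distance needed to stop: v²/(2a) = 422.870 / 11.368 = 37.198 m, so total needed = 15.628 + 37.198 = 52.826 m > 41 m — it cannot stop.
Distance remaining when braking begins: 41 − 15.628 = 25.372 m.
v² = v₀² − 2a·d = 422.870 − 2 × 5.684 × 25.372 = 134.441 m²/s².
v = √134.441 = 11.595 m/s.

No — it strikes the obstacle at 11.6 m/s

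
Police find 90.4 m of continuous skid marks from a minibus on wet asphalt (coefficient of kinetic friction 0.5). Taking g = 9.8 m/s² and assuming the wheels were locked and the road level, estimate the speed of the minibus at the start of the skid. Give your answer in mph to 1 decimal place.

Initial speed ≈ 66.6 mph

Deceleration a = μg = 0.5 × 9.8 = 4.900 m/s².
v = √(2a·d) = √(2 × 4.900 × 90.4) = √885.920 = 29.7644 m/s.
= 29.7644 ÷ 0.44704 = 66.581 mph.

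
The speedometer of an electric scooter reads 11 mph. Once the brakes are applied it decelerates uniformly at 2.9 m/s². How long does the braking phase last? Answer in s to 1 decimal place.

11 mph × 0.44704 = 4.9174 m/s.
Braking time = v/a = 4.9174 / 2.900 = 1.696 s.

Braking time ≈ 1.7 s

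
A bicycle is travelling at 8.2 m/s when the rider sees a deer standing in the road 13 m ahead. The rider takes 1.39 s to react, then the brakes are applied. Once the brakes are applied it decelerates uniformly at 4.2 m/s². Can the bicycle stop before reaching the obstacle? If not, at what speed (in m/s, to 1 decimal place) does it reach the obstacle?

No — it strikes the obstacle at 7.3 m/s

Reaction distance = 8.2000 × 1.39 = 11.398 m.
Braking distance needed to stop: v²/(2a) = 67.240 / 8.400 = 8.005 m, so total needed = 11.398 + 8.005 = 19.403 m > 13 m — it cannot stop.
Distance remaining when braking begins: 13 − 11.398 = 1.602 m.
v² = v₀² − 2a·d = 67.240 − 2 × 4.200 × 1.602 = 53.783 m²/s².
v = √53.783 = 7.334 m/s.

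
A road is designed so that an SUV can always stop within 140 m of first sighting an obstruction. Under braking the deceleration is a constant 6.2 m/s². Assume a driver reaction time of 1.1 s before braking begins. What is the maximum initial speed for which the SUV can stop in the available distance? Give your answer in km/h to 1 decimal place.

Maximum speed ≈ 127.4 km/h

Stopping distance: v·t_r + v²/(2a) = 140 with t_r = 1.1 s and a = 6.200 m/s².
So v² + 13.640 v − 1736.00 = 0.
Positive root: v = −a·t_r + √((a·t_r)² + 2a·d) = −6.820 + √(46.512 + 1736.00) = 35.3998 m/s.
35.3998 m/s × 3.6 = 127.439 km/h.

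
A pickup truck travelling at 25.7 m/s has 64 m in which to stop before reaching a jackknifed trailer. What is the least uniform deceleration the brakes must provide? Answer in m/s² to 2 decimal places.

v² = 2a·d ⇒ a = v²/(2d) = 25.7000² / (2 × 64.000) = 660.490 / 128.000 = 5.1601 m/s².

Required deceleration ≈ 5.16 m/s²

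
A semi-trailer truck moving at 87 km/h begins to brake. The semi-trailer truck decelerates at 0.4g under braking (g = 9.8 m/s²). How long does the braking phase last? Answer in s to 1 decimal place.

87 km/h ÷ 3.6 = 24.1667 m/s.
a = 0.4 × 9.8 = 3.920 m/s².
Braking time = v/a = 24.1667 / 3.920 = 6.165 s.

Braking time ≈ 6.2 s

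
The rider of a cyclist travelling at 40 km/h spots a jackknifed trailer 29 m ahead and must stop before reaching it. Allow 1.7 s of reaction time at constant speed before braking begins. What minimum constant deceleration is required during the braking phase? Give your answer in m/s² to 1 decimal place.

40 km/h ÷ 3.6 = 11.1111 m/s.
Distance covered during reaction = 11.1111 × 1.7 = 18.889 m.
Distance available for braking: 29 − 18.889 = 10.111 m.
v² = 2a·d ⇒ a = v²/(2d) = 11.1111² / (2 × 10.111) = 123.457 / 20.222 = 6.1051 m/s².

Required deceleration ≈ 6.1 m/s²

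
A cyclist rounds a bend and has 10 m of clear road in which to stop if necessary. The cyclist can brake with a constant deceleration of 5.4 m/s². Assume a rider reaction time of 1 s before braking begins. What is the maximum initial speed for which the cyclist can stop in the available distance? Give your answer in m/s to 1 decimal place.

Maximum speed ≈ 6.3 m/s

Stopping distance: v·t_r + v²/(2a) = 10 with t_r = 1 s and a = 5.400 m/s².
So v² + 10.800 v − 108.00 = 0.
Positive root: v = −a·t_r + √((a·t_r)² + 2a·d) = −5.400 + √(29.160 + 108.00) = 6.3115 m/s.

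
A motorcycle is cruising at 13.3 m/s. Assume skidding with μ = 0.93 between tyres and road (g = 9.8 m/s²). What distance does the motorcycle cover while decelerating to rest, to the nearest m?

Braking distance ≈ 10 m

a = μg = 0.93 × 9.8 = 9.114 m/s².
Braking distance = v²/(2a) = 13.3000² / (2 × 9.114) = 176.890 / 18.228 = 9.704 m.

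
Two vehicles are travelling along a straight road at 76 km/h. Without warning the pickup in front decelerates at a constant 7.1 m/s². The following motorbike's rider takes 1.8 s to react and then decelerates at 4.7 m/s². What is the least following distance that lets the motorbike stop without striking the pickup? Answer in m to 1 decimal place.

Minimum gap ≈ 54.0 m

76 km/h ÷ 3.6 = 21.1111 m/s.
Leader travels v²/(2a_L) = 445.679 / 14.200 = 31.386 m before stopping.
Follower covers v·t_r = 21.1111 × 1.8 = 38.000 m while reacting, then v²/(2a_F) = 445.679 / 9.400 = 47.413 m while braking, for a total of 38.000 + 47.413 = 85.413 m.
Since a_F ≤ a_L and the follower starts braking later, the follower is never slower than the leader, so the closest approach is when both have stopped.
Minimum gap = 85.413 − 31.386 = 54.027 m.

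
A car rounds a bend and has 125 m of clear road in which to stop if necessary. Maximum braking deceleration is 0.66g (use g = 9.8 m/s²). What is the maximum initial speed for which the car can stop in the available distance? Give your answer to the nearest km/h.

Maximum speed ≈ 145 km/h

a = 0.66 × 9.8 = 6.468 m/s².
v²/(2a) = d ⇒ v = √(2 × 6.468 × 125) = √1617.00 = 40.2119 m/s.
40.2119 m/s × 3.6 = 144.763 km/h.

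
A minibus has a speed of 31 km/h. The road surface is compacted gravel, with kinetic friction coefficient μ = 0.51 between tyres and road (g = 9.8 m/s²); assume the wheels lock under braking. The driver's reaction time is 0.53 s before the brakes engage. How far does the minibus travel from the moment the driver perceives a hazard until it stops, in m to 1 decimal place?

31 km/h ÷ 3.6 = 8.6111 m/s.
a = μg = 0.51 × 9.8 = 4.998 m/s².
Reaction distance = v·t_r = 8.6111 × 0.53 = 4.564 m.
Braking distance = v²/(2a) = 8.6111² / (2 × 4.998) = 74.151 / 9.996 = 7.418 m.
Total = 4.564 + 7.418 = 11.982 m.

Total stopping distance ≈ 12.0 m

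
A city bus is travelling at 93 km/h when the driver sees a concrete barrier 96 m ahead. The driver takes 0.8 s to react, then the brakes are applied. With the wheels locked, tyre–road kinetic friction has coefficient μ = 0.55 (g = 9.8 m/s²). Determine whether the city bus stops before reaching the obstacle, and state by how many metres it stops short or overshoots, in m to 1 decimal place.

Yes — it stops 13.4 m short of the obstacle

93 km/h ÷ 3.6 = 25.8333 m/s.
a = μg = 0.55 × 9.8 = 5.390 m/s².
Reaction distance = 25.8333 × 0.8 = 20.667 m.
Braking distance = v²/(2a) = 667.359 / 10.780 = 61.907 m.
Total stopping distance = 20.667 + 61.907 = 82.574 m, vs 96 m available — it stops with 96 − 82.574 = 13.426 m to spare.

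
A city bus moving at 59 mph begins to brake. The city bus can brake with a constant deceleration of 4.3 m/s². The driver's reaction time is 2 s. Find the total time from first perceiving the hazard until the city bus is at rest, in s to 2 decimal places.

Total time ≈ 8.13 s

59 mph × 0.44704 = 26.3754 m/s.
Braking time = v/a = 26.3754 / 4.300 = 6.134 s.
Total = 2 + 6.134 = 8.134 s.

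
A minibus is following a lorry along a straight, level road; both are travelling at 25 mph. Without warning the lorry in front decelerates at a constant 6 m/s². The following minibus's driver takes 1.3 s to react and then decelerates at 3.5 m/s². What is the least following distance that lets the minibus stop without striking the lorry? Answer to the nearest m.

25 mph × 0.44704 = 11.1760 m/s.
Leader travels v²/(2a_L) = 124.903 / 12.000 = 10.409 m before stopping.
Follower covers v·t_r = 11.1760 × 1.3 = 14.529 m while reacting, then v²/(2a_F) = 124.903 / 7.000 = 17.843 m while braking, for a total of 14.529 + 17.843 = 32.372 m.
Since a_F ≤ a_L and the follower starts braking later, the follower is never slower than the leader, so the closest approach is when both have stopped.
Minimum gap = 32.372 − 10.409 = 21.963 m.

Minimum gap ≈ 22 m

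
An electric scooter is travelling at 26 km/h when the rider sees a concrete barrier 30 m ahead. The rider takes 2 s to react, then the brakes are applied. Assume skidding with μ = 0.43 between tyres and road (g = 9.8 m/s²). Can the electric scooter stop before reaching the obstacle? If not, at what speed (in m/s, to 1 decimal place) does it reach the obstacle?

Yes — it stops about 9.4 m short of the obstacle, so it never reaches it

26 km/h ÷ 3.6 = 7.2222 m/s.
a = μg = 0.43 × 9.8 = 4.214 m/s².
Reaction distance = 7.2222 × 2 = 14.444 m.
Braking distance = v²/(2a) = 52.160 / 8.428 = 6.189 m.
Total stopping distance = 14.444 + 6.189 = 20.633 m, vs 30 m available — it stops with 30 − 20.633 = 9.367 m to spare.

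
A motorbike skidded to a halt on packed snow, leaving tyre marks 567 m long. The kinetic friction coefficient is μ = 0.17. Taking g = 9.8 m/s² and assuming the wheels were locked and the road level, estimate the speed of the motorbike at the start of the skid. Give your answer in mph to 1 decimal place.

Initial speed ≈ 97.2 mph

Deceleration a = μg = 0.17 × 9.8 = 1.666 m/s².
v = √(2a·d) = √(2 × 1.666 × 567) = √1889.244 = 43.4654 m/s.
= 43.4654 ÷ 0.44704 = 97.229 mph.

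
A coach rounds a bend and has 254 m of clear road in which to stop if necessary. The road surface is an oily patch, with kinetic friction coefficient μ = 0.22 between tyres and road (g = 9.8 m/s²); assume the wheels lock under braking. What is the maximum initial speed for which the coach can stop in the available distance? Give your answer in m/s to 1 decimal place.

a = μg = 0.22 × 9.8 = 2.156 m/s².
v²/(2a) = d ⇒ v = √(2 × 2.156 × 254) = √1095.25 = 33.0946 m/s.

Maximum speed ≈ 33.1 m/s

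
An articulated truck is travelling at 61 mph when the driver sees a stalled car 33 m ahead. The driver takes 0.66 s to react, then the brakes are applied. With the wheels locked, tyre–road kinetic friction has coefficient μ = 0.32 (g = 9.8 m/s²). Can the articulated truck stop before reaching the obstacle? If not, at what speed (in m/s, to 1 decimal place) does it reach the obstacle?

No — it strikes the obstacle at 25.5 m/s

61 mph × 0.44704 = 27.2694 m/s.
a = μg = 0.32 × 9.8 = 3.136 m/s².
Reaction distance = 27.2694 × 0.66 = 17.998 m.
Braking distance needed to stop: v²/(2a) = 743.620 / 6.272 = 118.562 m, so total needed = 17.998 + 118.562 = 136.560 m > 33 m — it cannot stop.
Distance remaining when braking begins: 33 − 17.998 = 15.002 m.
v² = v₀² − 2a·d = 743.620 − 2 × 3.136 × 15.002 = 649.527 m²/s².
v = √649.527 = 25.486 m/s.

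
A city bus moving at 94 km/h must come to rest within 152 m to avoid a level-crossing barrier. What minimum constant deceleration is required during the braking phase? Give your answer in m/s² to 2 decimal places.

Required deceleration ≈ 2.24 m/s²

94 km/h ÷ 3.6 = 26.1111 m/s.
v² = 2a·d ⇒ a = v²/(2d) = 26.1111² / (2 × 152.000) = 681.790 / 304.000 = 2.2427 m/s².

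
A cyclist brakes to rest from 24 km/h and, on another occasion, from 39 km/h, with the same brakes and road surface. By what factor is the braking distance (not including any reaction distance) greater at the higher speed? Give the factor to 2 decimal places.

Factor ≈ 2.64

Braking distance d = v²/(2a), so with a fixed, d ∝ v².
Factor = (39/24)² = 1.6250² = 2.6406.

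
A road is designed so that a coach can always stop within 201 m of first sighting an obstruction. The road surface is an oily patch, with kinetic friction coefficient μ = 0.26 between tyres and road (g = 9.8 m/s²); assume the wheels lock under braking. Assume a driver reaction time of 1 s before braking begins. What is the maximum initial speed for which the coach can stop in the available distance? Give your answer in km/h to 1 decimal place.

a = μg = 0.26 × 9.8 = 2.548 m/s².
Stopping distance: v·t_r + v²/(2a) = 201 with t_r = 1 s and a = 2.548 m/s².
So v² + 5.096 v − 1024.30 = 0.
Positive root: v = −a·t_r + √((a·t_r)² + 2a·d) = −2.548 + √(6.492 + 1024.30) = 29.5579 m/s.
29.5579 m/s × 3.6 = 106.408 km/h.

Maximum speed ≈ 106.4 km/h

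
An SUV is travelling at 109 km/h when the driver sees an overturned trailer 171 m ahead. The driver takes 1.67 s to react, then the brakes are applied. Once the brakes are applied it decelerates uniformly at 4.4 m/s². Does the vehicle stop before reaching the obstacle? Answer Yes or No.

109 km/h ÷ 3.6 = 30.2778 m/s.
Reaction distance = 30.2778 × 1.67 = 50.564 m.
Braking distance = v²/(2a) = 916.745 / 8.800 = 104.176 m.
Total stopping distance = 50.564 + 104.176 = 154.740 m, vs 171 m available — it stops with 171 − 154.740 = 16.260 m to spare.

Yes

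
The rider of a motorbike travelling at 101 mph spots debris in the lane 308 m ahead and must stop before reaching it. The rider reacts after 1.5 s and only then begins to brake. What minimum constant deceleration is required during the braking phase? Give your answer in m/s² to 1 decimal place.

Required deceleration ≈ 4.2 m/s²

101 mph × 0.44704 = 45.1510 m/s.
Distance covered during reaction = 45.1510 × 1.5 = 67.727 m.
Distance available for braking: 308 − 67.727 = 240.273 m.
v² = 2a·d ⇒ a = v²/(2d) = 45.1510² / (2 × 240.273) = 2038.613 / 480.546 = 4.2423 m/s².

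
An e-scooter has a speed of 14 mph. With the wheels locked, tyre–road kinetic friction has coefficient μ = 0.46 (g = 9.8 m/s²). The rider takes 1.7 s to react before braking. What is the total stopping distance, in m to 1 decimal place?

14 mph × 0.44704 = 6.2586 m/s.
a = μg = 0.46 × 9.8 = 4.508 m/s².
Reaction distance = v·t_r = 6.2586 × 1.7 = 10.640 m.
Braking distance = v²/(2a) = 6.2586² / (2 × 4.508) = 39.170 / 9.016 = 4.344 m.
Total = 10.640 + 4.344 = 14.984 m.

Total stopping distance ≈ 15.0 m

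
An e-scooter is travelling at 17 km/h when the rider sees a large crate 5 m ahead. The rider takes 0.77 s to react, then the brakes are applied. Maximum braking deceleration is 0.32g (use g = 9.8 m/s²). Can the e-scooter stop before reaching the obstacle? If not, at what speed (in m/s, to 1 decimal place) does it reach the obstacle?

No — it strikes the obstacle at 3.7 m/s

17 km/h ÷ 3.6 = 4.7222 m/s.
a = 0.32 × 9.8 = 3.136 m/s².
Reaction distance = 4.7222 × 0.77 = 3.636 m.
Braking distance needed to stop: v²/(2a) = 22.299 / 6.272 = 3.555 m, so total needed = 3.636 + 3.555 = 7.191 m > 5 m — it cannot stop.
Distance remaining when braking begins: 5 − 3.636 = 1.364 m.
v² = v₀² − 2a·d = 22.299 − 2 × 3.136 × 1.364 = 13.744 m²/s².
v = √13.744 = 3.707 m/s.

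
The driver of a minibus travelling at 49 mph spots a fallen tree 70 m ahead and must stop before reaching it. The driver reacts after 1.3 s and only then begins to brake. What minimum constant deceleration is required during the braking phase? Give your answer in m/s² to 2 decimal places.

49 mph × 0.44704 = 21.9050 m/s.
Distance covered during reaction = 21.9050 × 1.3 = 28.477 m.
Distance available for braking: 70 − 28.477 = 41.523 m.
v² = 2a·d ⇒ a = v²/(2d) = 21.9050² / (2 × 41.523) = 479.829 / 83.046 = 5.7779 m/s².

Required deceleration ≈ 5.78 m/s²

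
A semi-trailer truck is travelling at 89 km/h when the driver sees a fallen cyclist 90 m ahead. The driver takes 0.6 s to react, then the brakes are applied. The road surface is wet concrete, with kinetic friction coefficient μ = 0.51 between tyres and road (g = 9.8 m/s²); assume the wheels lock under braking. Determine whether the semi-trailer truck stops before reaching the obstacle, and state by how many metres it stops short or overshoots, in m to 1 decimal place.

89 km/h ÷ 3.6 = 24.7222 m/s.
a = μg = 0.51 × 9.8 = 4.998 m/s².
Reaction distance = 24.7222 × 0.6 = 14.833 m.
Braking distance = v²/(2a) = 611.187 / 9.996 = 61.143 m.
Total stopping distance = 14.833 + 61.143 = 75.976 m, vs 90 m available — it stops with 90 − 75.976 = 14.024 m to spare.

Yes — it stops 14.0 m short of the obstacle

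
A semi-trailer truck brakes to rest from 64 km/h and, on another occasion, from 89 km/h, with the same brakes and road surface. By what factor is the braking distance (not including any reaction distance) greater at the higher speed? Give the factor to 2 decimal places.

Braking distance d = v²/(2a), so with a fixed, d ∝ v².
Factor = (89/64)² = 1.3906² = 1.9338.

Factor ≈ 1.93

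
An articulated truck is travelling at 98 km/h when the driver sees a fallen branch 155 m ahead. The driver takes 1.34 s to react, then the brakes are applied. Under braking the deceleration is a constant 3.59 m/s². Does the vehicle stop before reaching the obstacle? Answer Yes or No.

Yes

98 km/h ÷ 3.6 = 27.2222 m/s.
Reaction distance = 27.2222 × 1.34 = 36.478 m.
Braking distance = v²/(2a) = 741.048 / 7.180 = 103.210 m.
Total stopping distance = 36.478 + 103.210 = 139.688 m, vs 155 m available — it stops with 155 − 139.688 = 15.312 m to spare.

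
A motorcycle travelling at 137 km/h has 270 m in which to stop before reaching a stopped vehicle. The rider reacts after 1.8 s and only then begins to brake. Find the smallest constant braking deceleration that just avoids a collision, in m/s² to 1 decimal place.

137 km/h ÷ 3.6 = 38.0556 m/s.
Distance covered during reaction = 38.0556 × 1.8 = 68.500 m.
Distance available for braking: 270 − 68.500 = 201.500 m.
v² = 2a·d ⇒ a = v²/(2d) = 38.0556² / (2 × 201.500) = 1448.229 / 403.000 = 3.5936 m/s².

Required deceleration ≈ 3.6 m/s²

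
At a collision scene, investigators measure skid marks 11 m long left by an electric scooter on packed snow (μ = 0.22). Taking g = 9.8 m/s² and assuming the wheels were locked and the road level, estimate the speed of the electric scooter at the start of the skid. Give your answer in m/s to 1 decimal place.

Deceleration a = μg = 0.22 × 9.8 = 2.156 m/s².
v = √(2a·d) = √(2 × 2.156 × 11) = √47.432 = 6.8871 m/s.

Initial speed ≈ 6.9 m/s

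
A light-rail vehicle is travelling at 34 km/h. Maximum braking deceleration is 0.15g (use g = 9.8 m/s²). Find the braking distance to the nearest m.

Braking distance ≈ 30 m

34 km/h ÷ 3.6 = 9.4444 m/s.
a = 0.15 × 9.8 = 1.470 m/s².
Braking distance = v²/(2a) = 9.4444² / (2 × 1.470) = 89.197 / 2.940 = 30.339 m.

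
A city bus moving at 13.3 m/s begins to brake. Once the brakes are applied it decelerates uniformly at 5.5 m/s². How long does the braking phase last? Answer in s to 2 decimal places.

Braking time = v/a = 13.3000 / 5.500 = 2.418 s.

Braking time ≈ 2.42 s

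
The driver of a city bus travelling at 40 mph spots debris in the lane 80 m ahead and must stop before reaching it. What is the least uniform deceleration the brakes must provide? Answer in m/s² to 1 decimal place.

40 mph × 0.44704 = 17.8816 m/s.
v² = 2a·d ⇒ a = v²/(2d) = 17.8816² / (2 × 80.000) = 319.752 / 160.000 = 1.9985 m/s².

Required deceleration ≈ 2.0 m/s²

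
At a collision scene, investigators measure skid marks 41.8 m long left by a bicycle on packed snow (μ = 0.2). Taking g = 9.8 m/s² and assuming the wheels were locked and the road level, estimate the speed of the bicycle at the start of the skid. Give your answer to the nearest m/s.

Initial speed ≈ 13 m/s

Deceleration a = μg = 0.2 × 9.8 = 1.960 m/s².
v = √(2a·d) = √(2 × 1.960 × 41.8) = √163.856 = 12.8006 m/s.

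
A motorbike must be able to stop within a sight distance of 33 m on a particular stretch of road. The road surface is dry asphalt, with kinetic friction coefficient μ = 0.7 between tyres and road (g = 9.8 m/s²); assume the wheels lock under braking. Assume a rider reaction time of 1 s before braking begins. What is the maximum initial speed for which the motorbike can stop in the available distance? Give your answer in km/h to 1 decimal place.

Maximum speed ≈ 55.8 km/h

a = μg = 0.7 × 9.8 = 6.860 m/s².
Stopping distance: v·t_r + v²/(2a) = 33 with t_r = 1 s and a = 6.860 m/s².
So v² + 13.720 v − 452.76 = 0.
Positive root: v = −a·t_r + √((a·t_r)² + 2a·d) = −6.860 + √(47.060 + 452.76) = 15.4967 m/s.
15.4967 m/s × 3.6 = 55.788 km/h.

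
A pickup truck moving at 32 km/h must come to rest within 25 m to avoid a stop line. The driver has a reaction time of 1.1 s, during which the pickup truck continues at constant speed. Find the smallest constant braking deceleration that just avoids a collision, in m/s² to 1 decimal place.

Required deceleration ≈ 2.6 m/s²

32 km/h ÷ 3.6 = 8.8889 m/s.
Distance covered during reaction = 8.8889 × 1.1 = 9.778 m.
Distance available for braking: 25 − 9.778 = 15.222 m.
v² = 2a·d ⇒ a = v²/(2d) = 8.8889² / (2 × 15.222) = 79.013 / 30.444 = 2.5954 m/s².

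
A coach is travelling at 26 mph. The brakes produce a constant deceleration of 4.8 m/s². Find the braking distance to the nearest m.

Braking distance ≈ 14 m

26 mph × 0.44704 = 11.6230 m/s.
Braking distance = v²/(2a) = 11.6230² / (2 × 4.800) = 135.094 / 9.600 = 14.072 m.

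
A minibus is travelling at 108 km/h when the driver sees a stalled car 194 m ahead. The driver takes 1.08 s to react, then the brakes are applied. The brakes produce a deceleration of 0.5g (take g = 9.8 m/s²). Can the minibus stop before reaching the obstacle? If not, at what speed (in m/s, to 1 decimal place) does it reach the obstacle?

Yes — it stops about 69.8 m short of the obstacle, so it never reaches it

108 km/h ÷ 3.6 = 30.0000 m/s.
a = 0.5 × 9.8 = 4.900 m/s².
Reaction distance = 30.0000 × 1.08 = 32.400 m.
Braking distance = v²/(2a) = 900.000 / 9.800 = 91.837 m.
Total stopping distance = 32.400 + 91.837 = 124.237 m, vs 194 m available — it stops with 194 − 124.237 = 69.763 m to spare.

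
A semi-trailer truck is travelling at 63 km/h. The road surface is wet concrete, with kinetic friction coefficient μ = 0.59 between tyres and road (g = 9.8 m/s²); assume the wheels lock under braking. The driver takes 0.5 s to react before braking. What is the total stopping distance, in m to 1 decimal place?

63 km/h ÷ 3.6 = 17.5000 m/s.
a = μg = 0.59 × 9.8 = 5.782 m/s².
Reaction distance = v·t_r = 17.5000 × 0.5 = 8.750 m.
Braking distance = v²/(2a) = 17.5000² / (2 × 5.782) = 306.250 / 11.564 = 26.483 m.
Total = 8.750 + 26.483 = 35.233 m.

Total stopping distance ≈ 35.2 m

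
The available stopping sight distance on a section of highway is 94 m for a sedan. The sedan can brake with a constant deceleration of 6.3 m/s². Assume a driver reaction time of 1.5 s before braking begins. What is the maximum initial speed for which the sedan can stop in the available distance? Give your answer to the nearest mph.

Stopping distance: v·t_r + v²/(2a) = 94 with t_r = 1.5 s and a = 6.300 m/s².
So v² + 18.900 v − 1184.40 = 0.
Positive root: v = −a·t_r + √((a·t_r)² + 2a·d) = −9.450 + √(89.302 + 1184.40) = 26.2390 m/s.
26.2390 m/s ÷ 0.44704 = 58.695 mph.

Maximum speed ≈ 59 mph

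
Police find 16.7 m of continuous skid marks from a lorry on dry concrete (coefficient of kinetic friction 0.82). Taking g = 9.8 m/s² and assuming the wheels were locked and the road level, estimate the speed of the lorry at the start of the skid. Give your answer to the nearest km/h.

Deceleration a = μg = 0.82 × 9.8 = 8.036 m/s².
v = √(2a·d) = √(2 × 8.036 × 16.7) = √268.402 = 16.3830 m/s.
= 16.3830 × 3.6 = 58.979 km/h.

Initial speed ≈ 59 km/h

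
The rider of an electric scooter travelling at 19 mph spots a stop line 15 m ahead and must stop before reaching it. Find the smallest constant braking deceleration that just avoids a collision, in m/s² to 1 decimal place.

Required deceleration ≈ 2.4 m/s²

19 mph × 0.44704 = 8.4938 m/s.
v² = 2a·d ⇒ a = v²/(2d) = 8.4938² / (2 × 15.000) = 72.145 / 30.000 = 2.4048 m/s².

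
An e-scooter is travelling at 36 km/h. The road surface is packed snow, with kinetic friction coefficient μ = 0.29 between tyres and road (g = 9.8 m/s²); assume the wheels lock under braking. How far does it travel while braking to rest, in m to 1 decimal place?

Braking distance ≈ 17.6 m

36 km/h ÷ 3.6 = 10.0000 m/s.
a = μg = 0.29 × 9.8 = 2.842 m/s².
Braking distance = v²/(2a) = 10.0000² / (2 × 2.842) = 100.000 / 5.684 = 17.593 m.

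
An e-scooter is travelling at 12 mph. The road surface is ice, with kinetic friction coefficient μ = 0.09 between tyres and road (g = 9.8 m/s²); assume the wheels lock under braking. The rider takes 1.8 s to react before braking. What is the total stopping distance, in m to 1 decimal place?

12 mph × 0.44704 = 5.3645 m/s.
a = μg = 0.09 × 9.8 = 0.882 m/s².
Reaction distance = v·t_r = 5.3645 × 1.8 = 9.656 m.
Braking distance = v²/(2a) = 5.3645² / (2 × 0.882) = 28.778 / 1.764 = 16.314 m.
Total = 9.656 + 16.314 = 25.970 m.

Total stopping distance ≈ 26.0 m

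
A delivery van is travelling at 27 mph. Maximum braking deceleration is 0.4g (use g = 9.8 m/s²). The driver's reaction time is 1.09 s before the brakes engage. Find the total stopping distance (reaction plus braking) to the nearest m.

Total stopping distance ≈ 32 m

27 mph × 0.44704 = 12.0701 m/s.
a = 0.4 × 9.8 = 3.920 m/s².
Reaction distance = v·t_r = 12.0701 × 1.09 = 13.156 m.
Braking distance = v²/(2a) = 12.0701² / (2 × 3.920) = 145.687 / 7.840 = 18.583 m.
Total = 13.156 + 18.583 = 31.739 m.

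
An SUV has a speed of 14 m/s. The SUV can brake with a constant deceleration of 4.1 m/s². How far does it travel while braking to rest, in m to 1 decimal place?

Braking distance = v²/(2a) = 14.0000² / (2 × 4.100) = 196.000 / 8.200 = 23.902 m.

Braking distance ≈ 23.9 m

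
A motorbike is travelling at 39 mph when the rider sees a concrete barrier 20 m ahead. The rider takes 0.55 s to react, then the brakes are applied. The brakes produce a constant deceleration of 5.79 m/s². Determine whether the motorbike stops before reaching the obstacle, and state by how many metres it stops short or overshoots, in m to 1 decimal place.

No — it overshoots by 15.8 m

39 mph × 0.44704 = 17.4346 m/s.
Reaction distance = 17.4346 × 0.55 = 9.589 m.
Braking distance = v²/(2a) = 303.965 / 11.580 = 26.249 m.
Total stopping distance = 9.589 + 26.249 = 35.838 m, vs 20 m available — it cannot stop in time and overshoots by 35.838 − 20 = 15.838 m.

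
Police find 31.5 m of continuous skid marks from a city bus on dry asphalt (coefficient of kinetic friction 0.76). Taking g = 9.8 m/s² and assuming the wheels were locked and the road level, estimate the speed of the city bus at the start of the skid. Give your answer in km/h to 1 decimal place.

Deceleration a = μg = 0.76 × 9.8 = 7.448 m/s².
v = √(2a·d) = √(2 × 7.448 × 31.5) = √469.224 = 21.6616 m/s.
= 21.6616 × 3.6 = 77.982 km/h.

Initial speed ≈ 78.0 km/h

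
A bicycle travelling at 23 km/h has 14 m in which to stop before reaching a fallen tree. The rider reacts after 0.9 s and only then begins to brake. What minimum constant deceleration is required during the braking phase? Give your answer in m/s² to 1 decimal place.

23 km/h ÷ 3.6 = 6.3889 m/s.
Distance covered during reaction = 6.3889 × 0.9 = 5.750 m.
Distance available for braking: 14 − 5.750 = 8.250 m.
v² = 2a·d ⇒ a = v²/(2d) = 6.3889² / (2 × 8.250) = 40.818 / 16.500 = 2.4738 m/s².

Required deceleration ≈ 2.5 m/s²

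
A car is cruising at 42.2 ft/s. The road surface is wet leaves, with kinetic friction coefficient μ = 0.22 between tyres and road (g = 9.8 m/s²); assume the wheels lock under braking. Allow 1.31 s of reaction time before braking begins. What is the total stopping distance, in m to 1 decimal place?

Total stopping distance ≈ 55.2 m

42.2 ft/s × 0.3048 = 12.8626 m/s.
a = μg = 0.22 × 9.8 = 2.156 m/s².
Reaction distance = v·t_r = 12.8626 × 1.31 = 16.850 m.
Braking distance = v²/(2a) = 12.8626² / (2 × 2.156) = 165.446 / 4.312 = 38.369 m.
Total = 16.850 + 38.369 = 55.219 m.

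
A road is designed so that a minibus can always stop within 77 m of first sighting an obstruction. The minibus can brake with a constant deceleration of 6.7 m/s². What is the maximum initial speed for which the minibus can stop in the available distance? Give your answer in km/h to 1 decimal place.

v²/(2a) = d ⇒ v = √(2 × 6.700 × 77) = √1031.80 = 32.1216 m/s.
32.1216 m/s × 3.6 = 115.638 km/h.

Maximum speed ≈ 115.6 km/h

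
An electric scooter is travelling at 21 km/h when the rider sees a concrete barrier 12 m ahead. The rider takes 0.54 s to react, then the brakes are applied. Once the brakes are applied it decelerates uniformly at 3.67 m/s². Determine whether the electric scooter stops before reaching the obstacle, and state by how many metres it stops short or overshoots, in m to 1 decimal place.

Yes — it stops 4.2 m short of the obstacle

21 km/h ÷ 3.6 = 5.8333 m/s.
Reaction distance = 5.8333 × 0.54 = 3.150 m.
Braking distance = v²/(2a) = 34.027 / 7.340 = 4.636 m.
Total stopping distance = 3.150 + 4.636 = 7.786 m, vs 12 m available — it stops with 12 − 7.786 = 4.214 m to spare.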